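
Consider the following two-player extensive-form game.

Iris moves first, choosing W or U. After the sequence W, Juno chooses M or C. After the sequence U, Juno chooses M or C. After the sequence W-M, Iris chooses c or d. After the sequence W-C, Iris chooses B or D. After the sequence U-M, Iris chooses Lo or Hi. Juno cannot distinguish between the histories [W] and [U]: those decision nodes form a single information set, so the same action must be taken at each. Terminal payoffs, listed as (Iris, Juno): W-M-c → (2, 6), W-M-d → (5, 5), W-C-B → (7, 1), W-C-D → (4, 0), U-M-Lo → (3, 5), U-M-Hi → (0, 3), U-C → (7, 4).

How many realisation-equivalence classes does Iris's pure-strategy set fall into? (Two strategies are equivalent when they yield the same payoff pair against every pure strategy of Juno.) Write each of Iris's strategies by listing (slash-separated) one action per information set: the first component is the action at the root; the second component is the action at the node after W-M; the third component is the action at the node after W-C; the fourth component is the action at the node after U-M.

6

Iris has 16 pure strategies: W/c/B/Lo, W/c/B/Hi, W/c/D/Lo, W/c/D/Hi, W/d/B/Lo, W/d/B/Hi, W/d/D/Lo, W/d/D/Hi, U/c/B/Lo, U/c/B/Hi, U/c/D/Lo, U/c/D/Hi, U/d/B/Lo, U/d/B/Hi, U/d/D/Lo, U/d/D/Hi. Columns: M, C.
{W/c/B/Lo, W/c/B/Hi} → row (2,6) (7,1)
{W/c/D/Lo, W/c/D/Hi} → row (2,6) (4,0)
{W/d/B/Lo, W/d/B/Hi} → row (5,5) (7,1)
{W/d/D/Lo, W/d/D/Hi} → row (5,5) (4,0)
{U/c/B/Lo, U/c/D/Lo, U/d/B/Lo, U/d/D/Lo} → row (3,5) (7,4)
{U/c/B/Hi, U/c/D/Hi, U/d/B/Hi, U/d/D/Hi} → row (0,3) (7,4)
That's 6 distinct rows out of 16 strategies.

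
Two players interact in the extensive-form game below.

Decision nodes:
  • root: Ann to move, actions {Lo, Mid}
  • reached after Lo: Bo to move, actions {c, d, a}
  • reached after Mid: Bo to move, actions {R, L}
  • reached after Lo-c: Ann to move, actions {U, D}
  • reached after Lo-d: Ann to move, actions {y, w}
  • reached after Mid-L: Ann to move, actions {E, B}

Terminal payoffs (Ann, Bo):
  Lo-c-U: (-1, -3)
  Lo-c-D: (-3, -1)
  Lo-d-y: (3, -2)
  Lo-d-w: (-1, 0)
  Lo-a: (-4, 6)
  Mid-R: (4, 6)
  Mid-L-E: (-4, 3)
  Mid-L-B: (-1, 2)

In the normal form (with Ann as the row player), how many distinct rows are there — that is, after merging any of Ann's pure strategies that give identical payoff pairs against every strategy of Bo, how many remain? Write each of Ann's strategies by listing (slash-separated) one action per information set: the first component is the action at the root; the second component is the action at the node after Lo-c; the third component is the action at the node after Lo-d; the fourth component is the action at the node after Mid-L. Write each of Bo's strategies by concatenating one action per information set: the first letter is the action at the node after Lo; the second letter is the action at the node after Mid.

Ann has 16 pure strategies: Lo/U/y/E, Lo/U/y/B, Lo/U/w/E, Lo/U/w/B, Lo/D/y/E, Lo/D/y/B, Lo/D/w/E, Lo/D/w/B, Mid/U/y/E, Mid/U/y/B, Mid/U/w/E, Mid/U/w/B, Mid/D/y/E, Mid/D/y/B, Mid/D/w/E, Mid/D/w/B. Columns: cR, cL, dR, dL, aR, aL.
{Lo/U/y/E, Lo/U/y/B} → row (-1,-3) (-1,-3) (3,-2) (3,-2) (-4,6) (-4,6)
{Lo/U/w/E, Lo/U/w/B} → row (-1,-3) (-1,-3) (-1,0) (-1,0) (-4,6) (-4,6)
{Lo/D/y/E, Lo/D/y/B} → row (-3,-1) (-3,-1) (3,-2) (3,-2) (-4,6) (-4,6)
{Lo/D/w/E, Lo/D/w/B} → row (-3,-1) (-3,-1) (-1,0) (-1,0) (-4,6) (-4,6)
{Mid/U/y/E, Mid/U/w/E, Mid/D/y/E, Mid/D/w/E} → row (4,6) (-4,3) (4,6) (-4,3) (4,6) (-4,3)
{Mid/U/y/B, Mid/U/w/B, Mid/D/y/B, Mid/D/w/B} → row (4,6) (-1,2) (4,6) (-1,2) (4,6) (-1,2)
That's 6 distinct rows out of 16 strategies.

6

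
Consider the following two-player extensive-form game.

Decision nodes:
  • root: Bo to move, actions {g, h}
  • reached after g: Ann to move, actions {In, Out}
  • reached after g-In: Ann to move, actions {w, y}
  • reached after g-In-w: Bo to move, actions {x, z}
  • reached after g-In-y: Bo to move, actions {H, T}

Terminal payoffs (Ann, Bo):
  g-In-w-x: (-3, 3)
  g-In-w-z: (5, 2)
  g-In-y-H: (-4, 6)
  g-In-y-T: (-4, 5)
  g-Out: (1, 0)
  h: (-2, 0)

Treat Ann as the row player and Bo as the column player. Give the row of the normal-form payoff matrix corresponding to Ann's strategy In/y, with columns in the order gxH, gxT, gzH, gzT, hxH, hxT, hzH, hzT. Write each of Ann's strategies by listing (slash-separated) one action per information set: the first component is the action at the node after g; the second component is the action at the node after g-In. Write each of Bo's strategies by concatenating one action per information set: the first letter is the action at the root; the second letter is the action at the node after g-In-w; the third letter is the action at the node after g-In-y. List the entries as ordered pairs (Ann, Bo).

(-4,6) (-4,5) (-4,6) (-4,5) (-2,0) (-2,0) (-2,0) (-2,0)

vs gxH: Bo plays g → Ann plays In at [g] → Ann plays y at [g-In] → Bo plays H at [g-In-y] → (-4, 6)
vs gxT: Bo plays g → Ann plays In at [g] → Ann plays y at [g-In] → Bo plays T at [g-In-y] → (-4, 5)
vs gzH: Bo plays g → Ann plays In at [g] → Ann plays y at [g-In] → Bo plays H at [g-In-y] → (-4, 6)
vs gzT: Bo plays g → Ann plays In at [g] → Ann plays y at [g-In] → Bo plays T at [g-In-y] → (-4, 5)
vs hxH: Bo plays h → (-2, 0)
vs hxT: Bo plays h → (-2, 0)
vs hzH: Bo plays h → (-2, 0)
vs hzT: Bo plays h → (-2, 0)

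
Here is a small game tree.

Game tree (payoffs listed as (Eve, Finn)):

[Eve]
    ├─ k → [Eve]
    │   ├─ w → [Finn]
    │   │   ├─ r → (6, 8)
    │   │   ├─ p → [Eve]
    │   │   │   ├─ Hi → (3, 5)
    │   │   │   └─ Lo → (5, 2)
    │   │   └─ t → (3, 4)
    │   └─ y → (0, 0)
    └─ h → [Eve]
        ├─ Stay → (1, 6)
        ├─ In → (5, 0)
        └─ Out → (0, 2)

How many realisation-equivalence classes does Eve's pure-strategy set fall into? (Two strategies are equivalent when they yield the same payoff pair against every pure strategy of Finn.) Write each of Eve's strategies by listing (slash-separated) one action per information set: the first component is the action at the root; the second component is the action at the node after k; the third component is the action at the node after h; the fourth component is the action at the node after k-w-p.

6

Eve has 24 pure strategies: k/w/Stay/Hi, k/w/Stay/Lo, k/w/In/Hi, k/w/In/Lo, k/w/Out/Hi, k/w/Out/Lo, k/y/Stay/Hi, k/y/Stay/Lo, k/y/In/Hi, k/y/In/Lo, k/y/Out/Hi, k/y/Out/Lo, h/w/Stay/Hi, h/w/Stay/Lo, h/w/In/Hi, h/w/In/Lo, h/w/Out/Hi, h/w/Out/Lo, h/y/Stay/Hi, h/y/Stay/Lo, h/y/In/Hi, h/y/In/Lo, h/y/Out/Hi, h/y/Out/Lo. Columns: r, p, t.
{k/w/Stay/Hi, k/w/In/Hi, k/w/Out/Hi} → row (6,8) (3,5) (3,4)
{k/w/Stay/Lo, k/w/In/Lo, k/w/Out/Lo} → row (6,8) (5,2) (3,4)
{k/y/Stay/Hi, k/y/Stay/Lo, k/y/In/Hi, k/y/In/Lo, k/y/Out/Hi, k/y/Out/Lo} → row (0,0) (0,0) (0,0)
{h/w/Stay/Hi, h/w/Stay/Lo, h/y/Stay/Hi, h/y/Stay/Lo} → row (1,6) (1,6) (1,6)
{h/w/In/Hi, h/w/In/Lo, h/y/In/Hi, h/y/In/Lo} → row (5,0) (5,0) (5,0)
{h/w/Out/Hi, h/w/Out/Lo, h/y/Out/Hi, h/y/Out/Lo} → row (0,2) (0,2) (0,2)
That's 6 distinct rows out of 24 strategies.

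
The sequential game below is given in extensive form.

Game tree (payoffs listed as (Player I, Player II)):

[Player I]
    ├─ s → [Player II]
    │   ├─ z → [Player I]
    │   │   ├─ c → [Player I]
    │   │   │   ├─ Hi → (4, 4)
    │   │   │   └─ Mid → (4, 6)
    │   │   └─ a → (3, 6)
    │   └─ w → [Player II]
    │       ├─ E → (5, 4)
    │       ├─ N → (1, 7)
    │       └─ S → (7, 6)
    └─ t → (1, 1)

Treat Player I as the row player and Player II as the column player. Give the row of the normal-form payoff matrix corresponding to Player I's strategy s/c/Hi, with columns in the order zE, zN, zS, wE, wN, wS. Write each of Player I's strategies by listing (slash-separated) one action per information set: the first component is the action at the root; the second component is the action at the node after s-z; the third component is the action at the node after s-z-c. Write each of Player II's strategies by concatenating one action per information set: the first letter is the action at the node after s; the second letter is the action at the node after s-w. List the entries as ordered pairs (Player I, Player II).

vs zE: Player I plays s → Player II plays z at [s] → Player I plays c at [s-z] → Player I plays Hi at [s-z-c] → (4, 4)
vs zN: Player I plays s → Player II plays z at [s] → Player I plays c at [s-z] → Player I plays Hi at [s-z-c] → (4, 4)
vs zS: Player I plays s → Player II plays z at [s] → Player I plays c at [s-z] → Player I plays Hi at [s-z-c] → (4, 4)
vs wE: Player I plays s → Player II plays w at [s] → Player II plays E at [s-w] → (5, 4)
vs wN: Player I plays s → Player II plays w at [s] → Player II plays N at [s-w] → (1, 7)
vs wS: Player I plays s → Player II plays w at [s] → Player II plays S at [s-w] → (7, 6)

(4,4) (4,4) (4,4) (5,4) (1,7) (7,6)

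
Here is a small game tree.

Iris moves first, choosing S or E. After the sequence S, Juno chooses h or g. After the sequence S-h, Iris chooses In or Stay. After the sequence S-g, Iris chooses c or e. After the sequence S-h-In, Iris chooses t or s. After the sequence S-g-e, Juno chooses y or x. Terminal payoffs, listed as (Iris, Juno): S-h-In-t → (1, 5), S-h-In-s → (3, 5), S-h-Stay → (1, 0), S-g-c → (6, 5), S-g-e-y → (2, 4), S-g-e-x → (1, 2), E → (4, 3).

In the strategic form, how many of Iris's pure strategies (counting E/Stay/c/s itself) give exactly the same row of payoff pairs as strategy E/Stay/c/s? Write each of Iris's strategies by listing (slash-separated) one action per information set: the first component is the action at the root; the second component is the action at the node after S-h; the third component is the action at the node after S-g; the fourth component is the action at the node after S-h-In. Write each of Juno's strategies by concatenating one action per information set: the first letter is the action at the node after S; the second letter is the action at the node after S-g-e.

8

Row for E/Stay/c/s (columns hy, hx, gy, gx): (4,3) (4,3) (4,3) (4,3).
Under E/Stay/c/s, Iris's choice at the node after S-h and at the node after S-g and at the node after S-h-In can never be reached regardless of what Juno does, so varying those choices leaves every outcome unchanged.
Holding the reachable choices fixed and varying the unreachable ones freely already gives 2 × 2 × 2 = 8 equivalent strategies.
No other strategy reproduces this row, so those 8 are the full class: E/In/c/t, E/In/c/s, E/In/e/t, E/In/e/s, E/Stay/c/t, E/Stay/c/s, E/Stay/e/t, E/Stay/e/s.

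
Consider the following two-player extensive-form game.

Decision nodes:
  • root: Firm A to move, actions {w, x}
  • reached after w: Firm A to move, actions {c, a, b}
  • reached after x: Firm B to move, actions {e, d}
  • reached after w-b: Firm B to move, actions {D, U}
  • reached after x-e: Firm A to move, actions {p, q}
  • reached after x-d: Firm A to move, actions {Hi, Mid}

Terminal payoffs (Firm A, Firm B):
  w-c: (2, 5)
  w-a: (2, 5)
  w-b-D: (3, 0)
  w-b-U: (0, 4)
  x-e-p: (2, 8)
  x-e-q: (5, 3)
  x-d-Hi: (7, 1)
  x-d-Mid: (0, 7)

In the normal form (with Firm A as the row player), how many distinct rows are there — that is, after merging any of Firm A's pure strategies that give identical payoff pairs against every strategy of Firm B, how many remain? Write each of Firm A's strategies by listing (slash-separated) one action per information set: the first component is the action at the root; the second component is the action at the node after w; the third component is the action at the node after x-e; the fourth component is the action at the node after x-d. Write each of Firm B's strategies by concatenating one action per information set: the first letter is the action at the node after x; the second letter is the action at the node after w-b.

6

Firm A has 24 pure strategies: w/c/p/Hi, w/c/p/Mid, w/c/q/Hi, w/c/q/Mid, w/a/p/Hi, w/a/p/Mid, w/a/q/Hi, w/a/q/Mid, w/b/p/Hi, w/b/p/Mid, w/b/q/Hi, w/b/q/Mid, x/c/p/Hi, x/c/p/Mid, x/c/q/Hi, x/c/q/Mid, x/a/p/Hi, x/a/p/Mid, x/a/q/Hi, x/a/q/Mid, x/b/p/Hi, x/b/p/Mid, x/b/q/Hi, x/b/q/Mid. Columns: eD, eU, dD, dU.
{w/c/p/Hi, w/c/p/Mid, w/c/q/Hi, w/c/q/Mid, w/a/p/Hi, w/a/p/Mid, w/a/q/Hi, w/a/q/Mid} → row (2,5) (2,5) (2,5) (2,5)
{w/b/p/Hi, w/b/p/Mid, w/b/q/Hi, w/b/q/Mid} → row (3,0) (0,4) (3,0) (0,4)
{x/c/p/Hi, x/a/p/Hi, x/b/p/Hi} → row (2,8) (2,8) (7,1) (7,1)
{x/c/p/Mid, x/a/p/Mid, x/b/p/Mid} → row (2,8) (2,8) (0,7) (0,7)
{x/c/q/Hi, x/a/q/Hi, x/b/q/Hi} → row (5,3) (5,3) (7,1) (7,1)
{x/c/q/Mid, x/a/q/Mid, x/b/q/Mid} → row (5,3) (5,3) (0,7) (0,7)
That's 6 distinct rows out of 24 strategies.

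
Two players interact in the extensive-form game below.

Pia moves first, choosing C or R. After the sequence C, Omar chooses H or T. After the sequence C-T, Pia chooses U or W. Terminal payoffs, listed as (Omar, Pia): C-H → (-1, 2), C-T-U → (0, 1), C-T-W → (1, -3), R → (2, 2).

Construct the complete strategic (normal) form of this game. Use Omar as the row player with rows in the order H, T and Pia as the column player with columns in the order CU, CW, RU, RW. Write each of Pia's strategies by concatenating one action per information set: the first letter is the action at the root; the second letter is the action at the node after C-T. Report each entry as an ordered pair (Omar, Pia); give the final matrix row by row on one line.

H: (-1,2) (-1,2) (2,2) (2,2) | T: (0,1) (1,-3) (2,2) (2,2)

Row H: CU→(-1,2), CW→(-1,2), RU→(2,2), RW→(2,2)
Row T: CU→(0,1), CW→(1,-3), RU→(2,2), RW→(2,2)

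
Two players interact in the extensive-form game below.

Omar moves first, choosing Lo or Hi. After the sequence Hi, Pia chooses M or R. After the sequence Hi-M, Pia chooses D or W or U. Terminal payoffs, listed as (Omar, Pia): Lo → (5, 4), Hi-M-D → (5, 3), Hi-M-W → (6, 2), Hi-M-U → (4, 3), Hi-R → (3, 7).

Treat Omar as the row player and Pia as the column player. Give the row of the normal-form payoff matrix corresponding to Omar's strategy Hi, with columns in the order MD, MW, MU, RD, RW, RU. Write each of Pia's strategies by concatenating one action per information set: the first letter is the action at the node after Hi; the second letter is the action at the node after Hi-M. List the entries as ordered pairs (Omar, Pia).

(5,3) (6,2) (4,3) (3,7) (3,7) (3,7)

vs MD: Omar plays Hi → Pia plays M at [Hi] → Pia plays D at [Hi-M] → (5, 3)
vs MW: Omar plays Hi → Pia plays M at [Hi] → Pia plays W at [Hi-M] → (6, 2)
vs MU: Omar plays Hi → Pia plays M at [Hi] → Pia plays U at [Hi-M] → (4, 3)
vs RD: Omar plays Hi → Pia plays R at [Hi] → (3, 7)
vs RW: Omar plays Hi → Pia plays R at [Hi] → (3, 7)
vs RU: Omar plays Hi → Pia plays R at [Hi] → (3, 7)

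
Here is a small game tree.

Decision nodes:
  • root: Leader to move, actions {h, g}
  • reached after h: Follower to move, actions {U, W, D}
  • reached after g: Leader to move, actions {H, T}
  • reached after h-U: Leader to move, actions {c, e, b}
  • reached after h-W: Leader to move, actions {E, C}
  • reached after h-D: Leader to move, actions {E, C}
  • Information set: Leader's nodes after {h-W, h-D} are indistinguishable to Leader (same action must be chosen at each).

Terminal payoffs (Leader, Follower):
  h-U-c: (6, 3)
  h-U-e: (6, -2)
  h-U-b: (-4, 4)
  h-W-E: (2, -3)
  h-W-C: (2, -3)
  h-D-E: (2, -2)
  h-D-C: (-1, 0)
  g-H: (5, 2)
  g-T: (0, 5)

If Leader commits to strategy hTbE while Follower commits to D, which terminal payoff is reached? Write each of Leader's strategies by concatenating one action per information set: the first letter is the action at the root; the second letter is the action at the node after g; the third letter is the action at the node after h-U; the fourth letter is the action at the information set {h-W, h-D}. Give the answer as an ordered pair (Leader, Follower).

(2, -2)

Trace the play path from the root:
  Leader plays h
  Follower plays D at [h]
  Leader plays E at [h-D]
→ terminal payoff (2, -2).
(Leader's choice at the node after g is never reached on this path, so it doesn't affect the outcome.)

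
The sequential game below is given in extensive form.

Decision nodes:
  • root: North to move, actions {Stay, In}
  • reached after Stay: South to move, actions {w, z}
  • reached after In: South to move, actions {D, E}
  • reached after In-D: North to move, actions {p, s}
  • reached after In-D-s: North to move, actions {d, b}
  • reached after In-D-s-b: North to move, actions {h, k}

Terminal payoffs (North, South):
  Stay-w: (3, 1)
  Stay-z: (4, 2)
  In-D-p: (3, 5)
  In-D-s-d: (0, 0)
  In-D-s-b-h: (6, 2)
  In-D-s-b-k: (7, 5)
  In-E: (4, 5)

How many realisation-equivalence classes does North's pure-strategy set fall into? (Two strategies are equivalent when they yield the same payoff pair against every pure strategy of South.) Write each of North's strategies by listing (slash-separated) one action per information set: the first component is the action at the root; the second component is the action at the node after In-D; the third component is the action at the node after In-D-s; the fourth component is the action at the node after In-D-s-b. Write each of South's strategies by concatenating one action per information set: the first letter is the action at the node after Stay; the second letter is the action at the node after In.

North has 16 pure strategies: Stay/p/d/h, Stay/p/d/k, Stay/p/b/h, Stay/p/b/k, Stay/s/d/h, Stay/s/d/k, Stay/s/b/h, Stay/s/b/k, In/p/d/h, In/p/d/k, In/p/b/h, In/p/b/k, In/s/d/h, In/s/d/k, In/s/b/h, In/s/b/k. Columns: wD, wE, zD, zE.
{Stay/p/d/h, Stay/p/d/k, Stay/p/b/h, Stay/p/b/k, Stay/s/d/h, Stay/s/d/k, Stay/s/b/h, Stay/s/b/k} → row (3,1) (3,1) (4,2) (4,2)
{In/p/d/h, In/p/d/k, In/p/b/h, In/p/b/k} → row (3,5) (4,5) (3,5) (4,5)
{In/s/d/h, In/s/d/k} → row (0,0) (4,5) (0,0) (4,5)
{In/s/b/h} → row (6,2) (4,5) (6,2) (4,5)
{In/s/b/k} → row (7,5) (4,5) (7,5) (4,5)
That's 5 distinct rows out of 16 strategies.

5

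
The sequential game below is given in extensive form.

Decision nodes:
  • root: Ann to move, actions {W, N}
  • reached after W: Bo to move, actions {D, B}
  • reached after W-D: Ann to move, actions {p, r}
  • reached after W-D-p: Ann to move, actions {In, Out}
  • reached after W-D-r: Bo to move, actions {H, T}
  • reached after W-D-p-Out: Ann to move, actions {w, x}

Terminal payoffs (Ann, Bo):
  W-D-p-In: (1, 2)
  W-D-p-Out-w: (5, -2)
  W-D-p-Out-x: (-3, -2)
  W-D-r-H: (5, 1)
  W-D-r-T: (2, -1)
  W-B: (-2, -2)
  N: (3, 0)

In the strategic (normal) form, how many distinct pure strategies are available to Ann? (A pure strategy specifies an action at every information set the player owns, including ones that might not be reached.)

Ann owns the root with actions {W, N} — two choices.
Ann owns the node after W-D with actions {p, r} — two choices.
Ann owns the node after W-D-p with actions {In, Out} — two choices.
Ann owns the node after W-D-p-Out with actions {w, x} — two choices.
A pure strategy fixes one action at each information set independently, so the count is the product 2 × 2 × 2 × 2 = 16.
(For reference, Bo has 4 pure strategies, giving a 16×4 normal-form matrix.)

16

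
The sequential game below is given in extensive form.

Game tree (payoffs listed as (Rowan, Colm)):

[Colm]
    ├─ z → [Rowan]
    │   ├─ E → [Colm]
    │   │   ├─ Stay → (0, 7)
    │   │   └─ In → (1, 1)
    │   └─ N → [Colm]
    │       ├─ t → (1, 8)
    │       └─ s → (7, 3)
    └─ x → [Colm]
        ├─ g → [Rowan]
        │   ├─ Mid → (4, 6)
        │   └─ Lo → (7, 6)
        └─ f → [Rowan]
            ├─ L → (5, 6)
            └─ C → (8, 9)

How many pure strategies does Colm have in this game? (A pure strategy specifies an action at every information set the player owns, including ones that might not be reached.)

Colm owns the root with actions {z, x} — two choices.
Colm owns the node after x with actions {g, f} — two choices.
Colm owns the node after z-E with actions {Stay, In} — two choices.
Colm owns the node after z-N with actions {t, s} — two choices.
A pure strategy fixes one action at each information set independently, so the count is the product 2 × 2 × 2 × 2 = 16.
(For reference, Rowan has 8 pure strategies, giving a 16×8 normal-form matrix.)

16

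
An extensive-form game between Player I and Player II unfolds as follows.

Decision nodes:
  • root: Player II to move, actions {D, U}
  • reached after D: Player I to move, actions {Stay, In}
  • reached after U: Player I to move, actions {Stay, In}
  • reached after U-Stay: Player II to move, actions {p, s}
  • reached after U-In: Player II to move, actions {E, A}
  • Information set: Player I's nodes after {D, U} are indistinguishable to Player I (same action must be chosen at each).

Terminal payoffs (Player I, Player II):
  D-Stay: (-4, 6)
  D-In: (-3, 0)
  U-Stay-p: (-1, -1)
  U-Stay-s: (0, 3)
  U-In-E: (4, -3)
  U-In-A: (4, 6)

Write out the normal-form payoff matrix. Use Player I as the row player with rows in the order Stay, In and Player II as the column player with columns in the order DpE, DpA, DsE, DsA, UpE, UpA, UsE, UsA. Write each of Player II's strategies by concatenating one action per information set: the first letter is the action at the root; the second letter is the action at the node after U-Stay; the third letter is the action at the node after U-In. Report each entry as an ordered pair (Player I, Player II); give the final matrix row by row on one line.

Stay: (-4,6) (-4,6) (-4,6) (-4,6) (-1,-1) (-1,-1) (0,3) (0,3) | In: (-3,0) (-3,0) (-3,0) (-3,0) (4,-3) (4,6) (4,-3) (4,6)

          DpE      DpA      DsE      DsA      UpE      UpA      UsE      UsA
Stay   (-4,6)   (-4,6)   (-4,6)   (-4,6)  (-1,-1)  (-1,-1)    (0,3)    (0,3)
  In   (-3,0)   (-3,0)   (-3,0)   (-3,0)   (4,-3)    (4,6)   (4,-3)    (4,6)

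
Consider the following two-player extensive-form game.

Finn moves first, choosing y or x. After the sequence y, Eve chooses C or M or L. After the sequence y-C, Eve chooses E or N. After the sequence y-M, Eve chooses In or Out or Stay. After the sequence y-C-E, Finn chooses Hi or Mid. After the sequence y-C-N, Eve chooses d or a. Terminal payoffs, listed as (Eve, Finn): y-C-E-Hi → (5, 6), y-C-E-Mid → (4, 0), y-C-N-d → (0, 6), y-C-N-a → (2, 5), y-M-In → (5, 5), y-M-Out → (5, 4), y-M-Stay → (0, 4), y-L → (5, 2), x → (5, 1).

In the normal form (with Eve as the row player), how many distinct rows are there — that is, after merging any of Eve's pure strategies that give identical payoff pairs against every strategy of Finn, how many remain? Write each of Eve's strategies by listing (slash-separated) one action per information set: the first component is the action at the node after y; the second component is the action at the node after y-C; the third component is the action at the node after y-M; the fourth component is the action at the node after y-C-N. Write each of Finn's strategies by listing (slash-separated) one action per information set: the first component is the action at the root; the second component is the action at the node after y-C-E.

7

Eve has 36 pure strategies: C/E/In/d, C/E/In/a, C/E/Out/d, C/E/Out/a, C/E/Stay/d, C/E/Stay/a, C/N/In/d, C/N/In/a, C/N/Out/d, C/N/Out/a, C/N/Stay/d, C/N/Stay/a, M/E/In/d, M/E/In/a, M/E/Out/d, M/E/Out/a, M/E/Stay/d, M/E/Stay/a, M/N/In/d, M/N/In/a, M/N/Out/d, M/N/Out/a, M/N/Stay/d, M/N/Stay/a, L/E/In/d, L/E/In/a, L/E/Out/d, L/E/Out/a, L/E/Stay/d, L/E/Stay/a, L/N/In/d, L/N/In/a, L/N/Out/d, L/N/Out/a, L/N/Stay/d, L/N/Stay/a. Columns: y/Hi, y/Mid, x/Hi, x/Mid.
{C/E/In/d, C/E/In/a, C/E/Out/d, C/E/Out/a, C/E/Stay/d, C/E/Stay/a} → row (5,6) (4,0) (5,1) (5,1)
{C/N/In/d, C/N/Out/d, C/N/Stay/d} → row (0,6) (0,6) (5,1) (5,1)
{C/N/In/a, C/N/Out/a, C/N/Stay/a} → row (2,5) (2,5) (5,1) (5,1)
{M/E/In/d, M/E/In/a, M/N/In/d, M/N/In/a} → row (5,5) (5,5) (5,1) (5,1)
{M/E/Out/d, M/E/Out/a, M/N/Out/d, M/N/Out/a} → row (5,4) (5,4) (5,1) (5,1)
{M/E/Stay/d, M/E/Stay/a, M/N/Stay/d, M/N/Stay/a} → row (0,4) (0,4) (5,1) (5,1)
{L/E/In/d, L/E/In/a, L/E/Out/d, L/E/Out/a, L/E/Stay/d, L/E/Stay/a, L/N/In/d, L/N/In/a, L/N/Out/d, L/N/Out/a, L/N/Stay/d, L/N/Stay/a} → row (5,2) (5,2) (5,1) (5,1)
That's 7 distinct rows out of 36 strategies.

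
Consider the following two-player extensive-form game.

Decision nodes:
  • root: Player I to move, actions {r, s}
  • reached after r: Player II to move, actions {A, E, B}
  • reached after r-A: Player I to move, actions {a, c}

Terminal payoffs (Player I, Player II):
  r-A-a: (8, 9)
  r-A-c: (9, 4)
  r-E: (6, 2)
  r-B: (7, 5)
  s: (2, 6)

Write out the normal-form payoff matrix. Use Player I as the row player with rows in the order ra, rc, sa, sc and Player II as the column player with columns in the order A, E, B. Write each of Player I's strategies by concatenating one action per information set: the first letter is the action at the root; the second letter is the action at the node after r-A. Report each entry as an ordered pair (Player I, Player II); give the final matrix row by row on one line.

            A        E        B
  ra    (8,9)    (6,2)    (7,5)
  rc    (9,4)    (6,2)    (7,5)
  sa    (2,6)    (2,6)    (2,6)
  sc    (2,6)    (2,6)    (2,6)

ra: (8,9) (6,2) (7,5) | rc: (9,4) (6,2) (7,5) | sa: (2,6) (2,6) (2,6) | sc: (2,6) (2,6) (2,6)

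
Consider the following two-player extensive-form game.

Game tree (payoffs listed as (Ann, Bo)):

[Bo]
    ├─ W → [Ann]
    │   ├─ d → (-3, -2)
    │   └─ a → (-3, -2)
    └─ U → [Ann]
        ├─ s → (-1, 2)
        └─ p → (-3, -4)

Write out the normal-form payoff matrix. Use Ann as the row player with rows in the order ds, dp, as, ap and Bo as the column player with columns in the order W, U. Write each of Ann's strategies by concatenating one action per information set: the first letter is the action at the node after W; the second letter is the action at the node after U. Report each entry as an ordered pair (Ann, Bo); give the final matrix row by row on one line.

ds: (-3,-2) (-1,2) | dp: (-3,-2) (-3,-4) | as: (-3,-2) (-1,2) | ap: (-3,-2) (-3,-4)

Row ds: W→(-3,-2), U→(-1,2)
Row dp: W→(-3,-2), U→(-3,-4)
Row as: W→(-3,-2), U→(-1,2)
Row ap: W→(-3,-2), U→(-3,-4)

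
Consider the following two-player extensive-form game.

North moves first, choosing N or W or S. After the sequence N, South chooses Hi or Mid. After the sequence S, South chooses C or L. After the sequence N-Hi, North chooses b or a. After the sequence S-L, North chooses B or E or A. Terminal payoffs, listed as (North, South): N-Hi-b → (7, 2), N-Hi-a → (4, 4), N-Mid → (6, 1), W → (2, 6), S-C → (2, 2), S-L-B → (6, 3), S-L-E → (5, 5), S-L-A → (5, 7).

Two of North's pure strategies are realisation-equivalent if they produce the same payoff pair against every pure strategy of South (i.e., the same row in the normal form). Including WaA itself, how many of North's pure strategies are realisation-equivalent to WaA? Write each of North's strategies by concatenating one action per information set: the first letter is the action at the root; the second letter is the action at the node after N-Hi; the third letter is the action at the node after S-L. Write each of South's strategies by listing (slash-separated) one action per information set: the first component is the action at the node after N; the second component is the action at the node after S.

Row for WaA (columns Hi/C, Hi/L, Mid/C, Mid/L): (2,6) (2,6) (2,6) (2,6).
Under WaA, North's choice at the node after N-Hi and at the node after S-L can never be reached regardless of what South does, so varying those choices leaves every outcome unchanged.
Holding the reachable choices fixed and varying the unreachable ones freely already gives 2 × 3 = 6 equivalent strategies.
No other strategy reproduces this row, so those 6 are the full class: WbB, WbE, WbA, WaB, WaE, WaA.

6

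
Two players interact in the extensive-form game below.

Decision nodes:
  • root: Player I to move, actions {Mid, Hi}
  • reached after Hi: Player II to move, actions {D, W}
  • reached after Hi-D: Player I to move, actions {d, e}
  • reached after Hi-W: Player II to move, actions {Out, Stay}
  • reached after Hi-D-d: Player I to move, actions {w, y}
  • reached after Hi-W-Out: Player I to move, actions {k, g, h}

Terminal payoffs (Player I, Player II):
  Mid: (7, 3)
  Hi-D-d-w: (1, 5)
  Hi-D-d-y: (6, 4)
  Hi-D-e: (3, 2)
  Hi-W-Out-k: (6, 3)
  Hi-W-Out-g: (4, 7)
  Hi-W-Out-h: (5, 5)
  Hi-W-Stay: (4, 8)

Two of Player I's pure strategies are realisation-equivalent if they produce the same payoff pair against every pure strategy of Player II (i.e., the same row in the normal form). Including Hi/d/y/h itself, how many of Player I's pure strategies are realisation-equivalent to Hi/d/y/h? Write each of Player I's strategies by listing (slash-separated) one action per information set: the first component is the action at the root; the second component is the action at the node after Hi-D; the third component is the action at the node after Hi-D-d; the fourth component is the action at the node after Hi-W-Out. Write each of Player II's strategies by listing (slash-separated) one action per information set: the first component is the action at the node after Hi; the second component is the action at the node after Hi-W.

Row for Hi/d/y/h (columns D/Out, D/Stay, W/Out, W/Stay): (6,4) (6,4) (5,5) (4,8).
Every one of Player I's information sets is on the play path for some reply by Player II when Player I follows Hi/d/y/h.
Changing the action at any of them therefore changes at least one column, so only Hi/d/y/h itself gives this row.

1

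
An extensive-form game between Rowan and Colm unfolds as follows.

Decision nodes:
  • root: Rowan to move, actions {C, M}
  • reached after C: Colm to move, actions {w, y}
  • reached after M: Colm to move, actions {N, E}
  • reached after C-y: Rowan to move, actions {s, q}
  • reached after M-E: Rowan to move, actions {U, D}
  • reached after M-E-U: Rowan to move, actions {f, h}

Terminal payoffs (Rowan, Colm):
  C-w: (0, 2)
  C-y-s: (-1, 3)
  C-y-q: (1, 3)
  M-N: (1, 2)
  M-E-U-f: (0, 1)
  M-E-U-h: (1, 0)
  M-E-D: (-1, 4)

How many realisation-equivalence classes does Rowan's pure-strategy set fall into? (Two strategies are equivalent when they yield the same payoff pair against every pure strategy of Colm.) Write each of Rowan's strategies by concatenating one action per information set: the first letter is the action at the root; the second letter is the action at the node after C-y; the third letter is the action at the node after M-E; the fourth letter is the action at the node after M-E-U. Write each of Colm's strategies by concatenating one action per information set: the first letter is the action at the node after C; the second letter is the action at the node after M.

Rowan has 16 pure strategies: CsUf, CsUh, CsDf, CsDh, CqUf, CqUh, CqDf, CqDh, MsUf, MsUh, MsDf, MsDh, MqUf, MqUh, MqDf, MqDh. Columns: wN, wE, yN, yE.
{CsUf, CsUh, CsDf, CsDh} → row (0,2) (0,2) (-1,3) (-1,3)
{CqUf, CqUh, CqDf, CqDh} → row (0,2) (0,2) (1,3) (1,3)
{MsUf, MqUf} → row (1,2) (0,1) (1,2) (0,1)
{MsUh, MqUh} → row (1,2) (1,0) (1,2) (1,0)
{MsDf, MsDh, MqDf, MqDh} → row (1,2) (-1,4) (1,2) (-1,4)
That's 5 distinct rows out of 16 strategies.

5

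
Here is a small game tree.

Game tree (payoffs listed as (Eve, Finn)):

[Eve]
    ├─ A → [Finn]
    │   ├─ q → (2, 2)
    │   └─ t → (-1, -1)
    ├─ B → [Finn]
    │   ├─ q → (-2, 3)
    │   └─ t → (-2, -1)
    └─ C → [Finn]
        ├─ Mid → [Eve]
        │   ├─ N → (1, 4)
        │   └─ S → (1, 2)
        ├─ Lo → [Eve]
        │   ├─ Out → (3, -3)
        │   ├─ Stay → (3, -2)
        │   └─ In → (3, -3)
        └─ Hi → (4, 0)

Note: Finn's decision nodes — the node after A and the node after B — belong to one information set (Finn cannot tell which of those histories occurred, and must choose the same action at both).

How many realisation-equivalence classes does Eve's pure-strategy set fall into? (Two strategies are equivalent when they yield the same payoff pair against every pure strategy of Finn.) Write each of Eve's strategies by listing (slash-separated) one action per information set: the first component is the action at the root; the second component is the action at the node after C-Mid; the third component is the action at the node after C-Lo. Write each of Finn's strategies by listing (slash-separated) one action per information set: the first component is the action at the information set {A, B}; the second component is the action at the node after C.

Eve has 18 pure strategies: A/N/Out, A/N/Stay, A/N/In, A/S/Out, A/S/Stay, A/S/In, B/N/Out, B/N/Stay, B/N/In, B/S/Out, B/S/Stay, B/S/In, C/N/Out, C/N/Stay, C/N/In, C/S/Out, C/S/Stay, C/S/In. Columns: q/Mid, q/Lo, q/Hi, t/Mid, t/Lo, t/Hi.
{A/N/Out, A/N/Stay, A/N/In, A/S/Out, A/S/Stay, A/S/In} → row (2,2) (2,2) (2,2) (-1,-1) (-1,-1) (-1,-1)
{B/N/Out, B/N/Stay, B/N/In, B/S/Out, B/S/Stay, B/S/In} → row (-2,3) (-2,3) (-2,3) (-2,-1) (-2,-1) (-2,-1)
{C/N/Out, C/N/In} → row (1,4) (3,-3) (4,0) (1,4) (3,-3) (4,0)
{C/N/Stay} → row (1,4) (3,-2) (4,0) (1,4) (3,-2) (4,0)
{C/S/Out, C/S/In} → row (1,2) (3,-3) (4,0) (1,2) (3,-3) (4,0)
{C/S/Stay} → row (1,2) (3,-2) (4,0) (1,2) (3,-2) (4,0)
That's 6 distinct rows out of 18 strategies.

6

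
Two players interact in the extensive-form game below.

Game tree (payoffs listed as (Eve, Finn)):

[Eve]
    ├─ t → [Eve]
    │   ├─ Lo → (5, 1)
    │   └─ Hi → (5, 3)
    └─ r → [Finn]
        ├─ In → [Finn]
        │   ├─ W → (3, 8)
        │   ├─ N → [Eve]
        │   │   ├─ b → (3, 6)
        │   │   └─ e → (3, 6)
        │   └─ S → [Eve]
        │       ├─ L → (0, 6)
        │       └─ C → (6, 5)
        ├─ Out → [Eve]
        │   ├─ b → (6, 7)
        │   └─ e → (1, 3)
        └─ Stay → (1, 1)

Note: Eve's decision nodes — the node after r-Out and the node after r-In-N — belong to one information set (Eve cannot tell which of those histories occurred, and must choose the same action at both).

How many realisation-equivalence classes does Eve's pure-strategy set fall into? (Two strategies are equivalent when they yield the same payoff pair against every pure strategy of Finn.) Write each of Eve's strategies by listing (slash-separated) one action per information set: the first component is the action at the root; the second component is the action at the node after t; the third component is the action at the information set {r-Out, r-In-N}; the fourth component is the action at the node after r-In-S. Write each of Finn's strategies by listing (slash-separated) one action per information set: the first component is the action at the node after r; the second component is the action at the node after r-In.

6

Eve has 16 pure strategies: t/Lo/b/L, t/Lo/b/C, t/Lo/e/L, t/Lo/e/C, t/Hi/b/L, t/Hi/b/C, t/Hi/e/L, t/Hi/e/C, r/Lo/b/L, r/Lo/b/C, r/Lo/e/L, r/Lo/e/C, r/Hi/b/L, r/Hi/b/C, r/Hi/e/L, r/Hi/e/C. Columns: In/W, In/N, In/S, Out/W, Out/N, Out/S, Stay/W, Stay/N, Stay/S.
{t/Lo/b/L, t/Lo/b/C, t/Lo/e/L, t/Lo/e/C} → row (5,1) (5,1) (5,1) (5,1) (5,1) (5,1) (5,1) (5,1) (5,1)
{t/Hi/b/L, t/Hi/b/C, t/Hi/e/L, t/Hi/e/C} → row (5,3) (5,3) (5,3) (5,3) (5,3) (5,3) (5,3) (5,3) (5,3)
{r/Lo/b/L, r/Hi/b/L} → row (3,8) (3,6) (0,6) (6,7) (6,7) (6,7) (1,1) (1,1) (1,1)
{r/Lo/b/C, r/Hi/b/C} → row (3,8) (3,6) (6,5) (6,7) (6,7) (6,7) (1,1) (1,1) (1,1)
{r/Lo/e/L, r/Hi/e/L} → row (3,8) (3,6) (0,6) (1,3) (1,3) (1,3) (1,1) (1,1) (1,1)
{r/Lo/e/C, r/Hi/e/C} → row (3,8) (3,6) (6,5) (1,3) (1,3) (1,3) (1,1) (1,1) (1,1)
That's 6 distinct rows out of 16 strategies.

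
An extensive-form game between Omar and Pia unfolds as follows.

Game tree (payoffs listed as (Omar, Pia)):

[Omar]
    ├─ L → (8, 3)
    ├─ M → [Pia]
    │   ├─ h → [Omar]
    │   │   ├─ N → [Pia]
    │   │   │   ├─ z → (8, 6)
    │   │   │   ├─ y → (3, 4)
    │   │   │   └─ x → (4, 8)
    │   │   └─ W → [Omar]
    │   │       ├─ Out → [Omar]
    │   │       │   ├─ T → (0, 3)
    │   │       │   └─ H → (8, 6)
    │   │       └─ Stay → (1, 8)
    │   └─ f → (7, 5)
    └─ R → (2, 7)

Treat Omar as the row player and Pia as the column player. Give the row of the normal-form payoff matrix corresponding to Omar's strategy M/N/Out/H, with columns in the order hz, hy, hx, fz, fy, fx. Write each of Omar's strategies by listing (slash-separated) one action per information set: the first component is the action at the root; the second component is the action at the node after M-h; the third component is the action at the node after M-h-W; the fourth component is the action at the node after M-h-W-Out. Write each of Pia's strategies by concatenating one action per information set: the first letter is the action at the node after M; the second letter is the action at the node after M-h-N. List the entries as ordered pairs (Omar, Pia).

vs hz: Omar plays M → Pia plays h at [M] → Omar plays N at [M-h] → Pia plays z at [M-h-N] → (8, 6)
vs hy: Omar plays M → Pia plays h at [M] → Omar plays N at [M-h] → Pia plays y at [M-h-N] → (3, 4)
vs hx: Omar plays M → Pia plays h at [M] → Omar plays N at [M-h] → Pia plays x at [M-h-N] → (4, 8)
vs fz: Omar plays M → Pia plays f at [M] → (7, 5)
vs fy: Omar plays M → Pia plays f at [M] → (7, 5)
vs fx: Omar plays M → Pia plays f at [M] → (7, 5)

(8,6) (3,4) (4,8) (7,5) (7,5) (7,5)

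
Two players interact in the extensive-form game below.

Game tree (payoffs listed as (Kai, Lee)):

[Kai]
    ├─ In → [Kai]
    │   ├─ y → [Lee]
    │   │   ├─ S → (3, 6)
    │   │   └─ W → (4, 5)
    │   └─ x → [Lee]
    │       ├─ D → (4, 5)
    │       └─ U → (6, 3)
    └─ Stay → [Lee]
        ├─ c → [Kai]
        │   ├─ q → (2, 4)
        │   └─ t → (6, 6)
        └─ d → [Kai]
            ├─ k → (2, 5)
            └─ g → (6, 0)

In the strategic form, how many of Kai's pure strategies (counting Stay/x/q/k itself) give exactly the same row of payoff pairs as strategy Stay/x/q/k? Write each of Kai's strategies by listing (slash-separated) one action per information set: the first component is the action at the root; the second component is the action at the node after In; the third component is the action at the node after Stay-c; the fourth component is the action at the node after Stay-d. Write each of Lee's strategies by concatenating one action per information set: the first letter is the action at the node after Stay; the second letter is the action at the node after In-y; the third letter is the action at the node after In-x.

Row for Stay/x/q/k (columns cSD, cSU, cWD, cWU, dSD, dSU, dWD, dWU): (2,4) (2,4) (2,4) (2,4) (2,5) (2,5) (2,5) (2,5).
Under Stay/x/q/k, Kai's choice at the node after In can never be reached regardless of what Lee does, so varying those choices leaves every outcome unchanged.
Holding the reachable choices fixed and varying the unreachable one freely already gives 2 equivalent strategies.
No other strategy reproduces this row, so those 2 are the full class: Stay/y/q/k, Stay/x/q/k.

2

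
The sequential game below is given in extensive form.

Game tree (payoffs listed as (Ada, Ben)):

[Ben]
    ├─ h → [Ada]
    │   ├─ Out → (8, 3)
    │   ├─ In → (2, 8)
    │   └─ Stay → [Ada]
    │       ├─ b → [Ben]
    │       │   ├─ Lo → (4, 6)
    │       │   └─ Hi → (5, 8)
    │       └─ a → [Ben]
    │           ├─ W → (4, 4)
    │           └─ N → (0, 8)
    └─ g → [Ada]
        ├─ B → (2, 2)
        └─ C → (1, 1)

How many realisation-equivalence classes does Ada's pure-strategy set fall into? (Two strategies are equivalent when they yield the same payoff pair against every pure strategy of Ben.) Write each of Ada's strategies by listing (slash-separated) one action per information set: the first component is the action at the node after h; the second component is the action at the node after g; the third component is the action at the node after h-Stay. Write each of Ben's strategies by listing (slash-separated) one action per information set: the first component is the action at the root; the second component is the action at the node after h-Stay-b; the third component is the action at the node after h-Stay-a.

8

Ada has 12 pure strategies: Out/B/b, Out/B/a, Out/C/b, Out/C/a, In/B/b, In/B/a, In/C/b, In/C/a, Stay/B/b, Stay/B/a, Stay/C/b, Stay/C/a. Columns: h/Lo/W, h/Lo/N, h/Hi/W, h/Hi/N, g/Lo/W, g/Lo/N, g/Hi/W, g/Hi/N.
{Out/B/b, Out/B/a} → row (8,3) (8,3) (8,3) (8,3) (2,2) (2,2) (2,2) (2,2)
{Out/C/b, Out/C/a} → row (8,3) (8,3) (8,3) (8,3) (1,1) (1,1) (1,1) (1,1)
{In/B/b, In/B/a} → row (2,8) (2,8) (2,8) (2,8) (2,2) (2,2) (2,2) (2,2)
{In/C/b, In/C/a} → row (2,8) (2,8) (2,8) (2,8) (1,1) (1,1) (1,1) (1,1)
{Stay/B/b} → row (4,6) (4,6) (5,8) (5,8) (2,2) (2,2) (2,2) (2,2)
{Stay/B/a} → row (4,4) (0,8) (4,4) (0,8) (2,2) (2,2) (2,2) (2,2)
{Stay/C/b} → row (4,6) (4,6) (5,8) (5,8) (1,1) (1,1) (1,1) (1,1)
{Stay/C/a} → row (4,4) (0,8) (4,4) (0,8) (1,1) (1,1) (1,1) (1,1)
That's 8 distinct rows out of 12 strategies.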